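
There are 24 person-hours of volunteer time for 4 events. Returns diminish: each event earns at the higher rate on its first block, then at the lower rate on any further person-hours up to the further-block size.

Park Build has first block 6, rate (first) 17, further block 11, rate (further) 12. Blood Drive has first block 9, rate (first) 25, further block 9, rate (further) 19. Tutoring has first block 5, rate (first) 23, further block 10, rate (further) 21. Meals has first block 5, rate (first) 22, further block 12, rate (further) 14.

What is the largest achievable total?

Rank every tier by rate: Blood Drive/first 25 > Tutoring/first 23 > Meals/first 22 > Tutoring/second 21 > Blood Drive/second 19 > Park Build/first 17 > Meals/second 14 > Park Build/second 12.
Blood Drive first at 25: fill all 9 → 15 left.
Tutoring first at 23: fill all 5 → 10 left.
Meals first at 22: fill all 5 → 5 left.
5 remain; put them into Tutoring second at 21.
Total = 25×9 + 23×5 + 22×5 + 21×5 = 555.

555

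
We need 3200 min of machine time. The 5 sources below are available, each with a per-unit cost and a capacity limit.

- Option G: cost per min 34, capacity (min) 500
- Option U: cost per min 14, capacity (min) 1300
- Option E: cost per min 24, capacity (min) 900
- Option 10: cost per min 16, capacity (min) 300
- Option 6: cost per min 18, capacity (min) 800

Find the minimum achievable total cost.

56600

Use sources in increasing cost order.
Option U (14): use full 1300 ; 1900 min to go.
Option 10 at 16: take all 300 min ; 1600 still needed.
Take 800 from Option 6 at 18 ; need 800 more.
Take 800 from Option E at 24 to finish.
Option G: unused.
Cost = 1300×14 + 300×16 + 800×18 + 800×24 = 56600.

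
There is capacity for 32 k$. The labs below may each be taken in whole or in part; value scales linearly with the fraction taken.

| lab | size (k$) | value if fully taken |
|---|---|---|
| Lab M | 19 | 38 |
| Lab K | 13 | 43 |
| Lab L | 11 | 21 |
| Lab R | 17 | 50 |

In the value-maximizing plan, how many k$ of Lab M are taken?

Best value per unit of size first: Lab K 43/13≈3.31, Lab R 50/17≈2.94, Lab M 38/19≈2, Lab L 21/11≈1.91.
Take all of Lab K (13 k$, value 43) ; 19 k$ left.
Lab R: take in full, 17 k$ for value 50 ; 2 left.
Only 2 k$ remain; take 2/19 of Lab M for value 38×2/19 = 4.

2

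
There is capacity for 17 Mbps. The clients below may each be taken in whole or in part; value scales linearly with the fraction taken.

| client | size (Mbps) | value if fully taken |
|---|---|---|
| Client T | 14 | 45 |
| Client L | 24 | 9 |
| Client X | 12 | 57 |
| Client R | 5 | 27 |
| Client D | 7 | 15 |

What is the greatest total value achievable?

84

Rank by value-to-size ratio: Client R 27/5≈5.4, Client X 57/12≈4.75, Client T 45/14≈3.21, Client D 15/7≈2.14, Client L 9/24≈0.375.
Take all of Client R (5 Mbps, value 27) — 12 Mbps left.
All 12 Mbps of Client X fit (value 57) — 0 remain.
Total value = 84.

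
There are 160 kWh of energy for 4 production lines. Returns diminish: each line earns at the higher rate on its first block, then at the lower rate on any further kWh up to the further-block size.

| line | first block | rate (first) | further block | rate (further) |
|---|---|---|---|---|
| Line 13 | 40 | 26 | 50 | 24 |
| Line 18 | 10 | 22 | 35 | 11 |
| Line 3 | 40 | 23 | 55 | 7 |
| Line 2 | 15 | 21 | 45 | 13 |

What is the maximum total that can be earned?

Treat each block as its own option and order by rate: Line 13/first 26 > Line 13/second 24 > Line 3/first 23 > Line 18/first 22 > Line 2/first 21 > Line 2/second 13 > Line 18/second 11 > Line 3/second 7.
Fill Line 13 first block (40 at 26) — 120 left.
Line 13 second at 24: fill all 50 — 70 left.
Line 3/first (23): +40 — 30 left.
Line 18/first (22): +10 — 20 left.
Fill Line 2 first block (15 at 21) — 5 left.
Line 2/second: +5 of 45 at 13; pool empty.
Total = 26×40 + 24×50 + 23×40 + 22×10 + 21×15 + 13×5 = 3760.

3760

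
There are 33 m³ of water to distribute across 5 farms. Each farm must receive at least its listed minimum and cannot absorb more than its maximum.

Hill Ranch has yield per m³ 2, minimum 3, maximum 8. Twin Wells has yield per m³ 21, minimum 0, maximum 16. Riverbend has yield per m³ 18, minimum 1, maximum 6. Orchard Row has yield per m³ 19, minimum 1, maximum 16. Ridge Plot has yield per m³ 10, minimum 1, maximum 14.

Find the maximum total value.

Meeting every minimum uses 3+0+1+1+1 = 6 m³, leaving 27.
Rank by yield per m³: Twin Wells 21 > Orchard Row 19 > Riverbend 18 > Ridge Plot 10 > Hill Ranch 2.
Give Twin Wells 16 more to hit its cap of 16 → 11 left.
Orchard Row: +11 (room for 15) → 12. Pool exhausted.
Total = 2×3 + 21×16 + 18×1 + 19×12 + 10×1 = 598.

598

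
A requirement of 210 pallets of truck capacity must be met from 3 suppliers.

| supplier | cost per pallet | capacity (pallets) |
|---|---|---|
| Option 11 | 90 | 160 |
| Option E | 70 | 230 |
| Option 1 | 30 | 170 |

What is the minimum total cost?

7900

Cheapest first:
Option 1 (30): use full 170 ; 40 pallets to go.
Take 40 from Option E at 70 to finish.
Option 11: unused.
Cost = 170×30 + 40×70 = 7900.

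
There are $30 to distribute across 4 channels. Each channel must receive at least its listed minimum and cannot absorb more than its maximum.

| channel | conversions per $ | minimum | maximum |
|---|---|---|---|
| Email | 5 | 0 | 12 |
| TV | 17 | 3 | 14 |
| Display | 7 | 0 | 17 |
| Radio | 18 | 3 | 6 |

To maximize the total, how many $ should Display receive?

10

Meeting every minimum uses 0+3+0+3 = 6 $, leaving 24.
Highest conversions per $ first: Radio 18 > TV 17 > Display 7 > Email 5.
Radio: +3 to 6 (cap) → 21 left.
TV takes 11 more to reach its cap of 14 → 10 left.
Only 10 left; Display takes them to reach 10.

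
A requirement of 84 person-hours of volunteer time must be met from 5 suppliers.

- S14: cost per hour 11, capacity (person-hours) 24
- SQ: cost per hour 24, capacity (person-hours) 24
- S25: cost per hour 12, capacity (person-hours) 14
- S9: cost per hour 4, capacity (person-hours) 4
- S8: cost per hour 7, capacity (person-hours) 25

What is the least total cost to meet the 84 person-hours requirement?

1031

Cheapest first:
S9 at 4: take all 4 person-hours — 80 still needed.
Take 25 from S8 at 7 — need 55 more.
S14 at 11: take all 24 person-hours — 31 still needed.
Take 14 from S25 at 12 — need 17 more.
SQ (24): take the remaining 17 — done.
Cost = 4×4 + 25×7 + 24×11 + 14×12 + 17×24 = 1031.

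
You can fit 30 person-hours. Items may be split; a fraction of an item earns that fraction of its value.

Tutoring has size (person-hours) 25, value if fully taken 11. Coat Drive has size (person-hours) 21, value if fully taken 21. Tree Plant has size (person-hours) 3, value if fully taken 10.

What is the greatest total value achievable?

Sort by value density: Tree Plant 10/3≈3.33, Coat Drive 21/21≈1, Tutoring 11/25≈0.44.
Tree Plant: take in full, 3 person-hours for value 10 — 27 left.
Take all of Coat Drive (21 person-hours, value 21) — 6 person-hours left.
Fill the last 6 person-hours with part of Tutoring: 6/25 of it earns 2.64.
Total value = 33.64.

33.64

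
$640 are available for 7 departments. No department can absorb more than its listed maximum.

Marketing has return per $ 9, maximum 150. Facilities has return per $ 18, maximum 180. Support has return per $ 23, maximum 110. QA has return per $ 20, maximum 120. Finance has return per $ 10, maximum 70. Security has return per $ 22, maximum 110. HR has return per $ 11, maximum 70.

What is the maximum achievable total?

11860

Highest return per $ first: Support 23 > Security 22 > QA 20 > Facilities 18 > HR 11 > Finance 10 > Marketing 9.
Give Support 110 to hit its cap of 110 → 530 left.
Give Security 110 to hit its cap of 110 → 420 left.
QA takes 120 to reach its cap of 120 → 300 left.
Facilities: +180 to 180 (cap) → 120 left.
HR takes 70 to reach its cap of 70 → 50 left.
Finance: +50 (room for 70) → 50. Pool exhausted.
Total = 18×180 + 23×110 + 20×120 + 10×50 + 22×110 + 11×70 = 11860.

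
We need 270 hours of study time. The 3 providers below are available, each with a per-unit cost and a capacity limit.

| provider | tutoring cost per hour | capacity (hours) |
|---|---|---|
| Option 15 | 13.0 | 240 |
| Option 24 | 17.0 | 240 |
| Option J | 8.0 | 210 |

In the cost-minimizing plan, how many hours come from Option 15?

60

Use providers in increasing cost order.
Option J at 8.0: take all 210 hours → 60 still needed.
Take 60 from Option 15 at 13.0 to finish.
Option 24: unused.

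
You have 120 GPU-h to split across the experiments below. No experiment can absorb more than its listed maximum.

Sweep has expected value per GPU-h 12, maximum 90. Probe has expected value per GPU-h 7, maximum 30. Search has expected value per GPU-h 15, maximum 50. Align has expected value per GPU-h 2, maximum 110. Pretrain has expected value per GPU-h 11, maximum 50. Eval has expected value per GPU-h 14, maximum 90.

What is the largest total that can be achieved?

Rank by expected value per GPU-h: Search 15 > Eval 14 > Sweep 12 > Pretrain 11 > Probe 7 > Align 2.
Search takes 50 to reach its cap of 50 ; 70 left.
Eval: +70 (room for 90) → 70. Pool exhausted.
Total = 15×50 + 14×70 = 1730.

1730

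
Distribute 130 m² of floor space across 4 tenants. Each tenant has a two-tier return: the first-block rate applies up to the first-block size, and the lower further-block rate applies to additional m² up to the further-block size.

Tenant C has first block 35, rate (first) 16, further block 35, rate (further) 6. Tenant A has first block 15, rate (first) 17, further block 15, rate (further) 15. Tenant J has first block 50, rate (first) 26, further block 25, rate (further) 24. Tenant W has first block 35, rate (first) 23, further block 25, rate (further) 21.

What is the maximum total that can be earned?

Rank every tier by rate: Tenant J/tier1 26 > Tenant J/tier2 24 > Tenant W/tier1 23 > Tenant W/tier2 21 > Tenant A/tier1 17 > Tenant C/tier1 16 > Tenant A/tier2 15 > Tenant C/tier2 6.
Fill Tenant J tier1 block (50 at 26) → 80 left.
Tenant J/tier2 (24): +25 → 55 left.
Tenant W/tier1 (23): +35 → 20 left.
Tenant W tier2 at 21: only 20 left, fill 20.
Total = 26×50 + 24×25 + 23×35 + 21×20 = 3125.

3125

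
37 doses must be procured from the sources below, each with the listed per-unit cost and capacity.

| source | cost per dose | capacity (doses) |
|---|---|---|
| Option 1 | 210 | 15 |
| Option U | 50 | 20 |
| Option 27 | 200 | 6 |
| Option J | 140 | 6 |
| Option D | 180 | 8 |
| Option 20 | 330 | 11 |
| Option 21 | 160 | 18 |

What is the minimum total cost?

Cheapest first:
Option U at 50: take all 20 doses → 17 still needed.
Option J at 140: take all 6 doses → 11 still needed.
Option 21 (160): take the remaining 11 → done.
Option D, Option 27, Option 1, Option 20: unused.
Cost = 20×50 + 6×140 + 11×160 = 3600.

3600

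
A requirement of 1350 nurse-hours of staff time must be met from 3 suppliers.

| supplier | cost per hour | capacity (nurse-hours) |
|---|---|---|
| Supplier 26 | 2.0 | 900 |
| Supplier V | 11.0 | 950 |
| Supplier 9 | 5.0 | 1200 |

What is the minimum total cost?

4050

Fill from the cheapest supplier first.
Take 900 from Supplier 26 at 2.0 — need 450 more.
Take 450 from Supplier 9 at 5.0 to finish.
Supplier V: unused.
Cost = 900×2.0 + 450×5.0 = 4050.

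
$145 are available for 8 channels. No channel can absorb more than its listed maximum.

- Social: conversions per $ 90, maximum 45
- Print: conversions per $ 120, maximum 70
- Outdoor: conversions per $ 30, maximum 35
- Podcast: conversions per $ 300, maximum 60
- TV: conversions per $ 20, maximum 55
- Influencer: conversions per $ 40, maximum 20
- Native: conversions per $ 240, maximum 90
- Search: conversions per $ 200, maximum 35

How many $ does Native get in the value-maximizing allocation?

85

Order the channels by conversions per $: Podcast 300 > Native 240 > Search 200 > Print 120 > Social 90 > Influencer 40 > Outdoor 30 > TV 20.
Give Podcast 60 to hit its cap of 60 ; 85 left.
Only 85 left; Native takes them to reach 85.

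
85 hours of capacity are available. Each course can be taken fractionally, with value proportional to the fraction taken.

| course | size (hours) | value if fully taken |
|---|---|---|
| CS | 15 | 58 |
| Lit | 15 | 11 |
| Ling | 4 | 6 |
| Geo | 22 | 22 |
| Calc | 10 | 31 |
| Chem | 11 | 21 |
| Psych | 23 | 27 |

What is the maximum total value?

165

Best value per unit of size first: CS 58/15≈3.87, Calc 31/10≈3.1, Chem 21/11≈1.91, Ling 6/4≈1.5, Psych 27/23≈1.17, Geo 22/22≈1, Lit 11/15≈0.733.
CS: take in full, 15 hours for value 58 ; 70 left.
Take all of Calc (10 hours, value 31) ; 60 hours left.
All 11 hours of Chem fit (value 21) ; 49 remain.
Take all of Ling (4 hours, value 6) ; 45 hours left.
All 23 hours of Psych fit (value 27) ; 22 remain.
All 22 hours of Geo fit (value 22) ; 0 remain.
Total value = 165.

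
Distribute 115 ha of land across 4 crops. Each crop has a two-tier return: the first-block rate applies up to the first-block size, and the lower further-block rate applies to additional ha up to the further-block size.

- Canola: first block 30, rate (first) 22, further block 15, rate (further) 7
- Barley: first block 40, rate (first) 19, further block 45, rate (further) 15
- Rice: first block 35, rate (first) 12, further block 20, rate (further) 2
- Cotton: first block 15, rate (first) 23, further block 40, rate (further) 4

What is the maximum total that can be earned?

Order all 8 blocks by rate: Cotton/first 23 > Canola/first 22 > Barley/first 19 > Barley/second 15 > Rice/first 12 > Canola/second 7 > Cotton/second 4 > Rice/second 2.
Cotton/first (23): +15 → 100 left.
Canola first at 22: fill all 30 → 70 left.
Barley/first (19): +40 → 30 left.
30 remain; put them into Barley second at 15.
Total = 23×15 + 22×30 + 19×40 + 15×30 = 2215.

2215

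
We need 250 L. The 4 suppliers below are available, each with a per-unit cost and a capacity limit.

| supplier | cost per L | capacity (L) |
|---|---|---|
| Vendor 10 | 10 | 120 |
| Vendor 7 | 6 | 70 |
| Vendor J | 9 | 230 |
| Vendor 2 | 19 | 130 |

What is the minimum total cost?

Use suppliers in increasing cost order.
Vendor 7 (6): use full 70 ; 180 L to go.
Vendor J (9): take the remaining 180 ; done.
Vendor 10, Vendor 2: unused.
Cost = 70×6 + 180×9 = 2040.

2040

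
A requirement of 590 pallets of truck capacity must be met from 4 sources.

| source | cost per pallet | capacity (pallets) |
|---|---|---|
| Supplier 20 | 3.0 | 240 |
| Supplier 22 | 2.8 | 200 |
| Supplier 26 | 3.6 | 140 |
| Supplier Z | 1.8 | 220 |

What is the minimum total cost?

Cheapest first:
Supplier Z (1.8): use full 220 → 370 pallets to go.
Supplier 22 (2.8): use full 200 → 170 pallets to go.
Supplier 20 at 3.0: take 170 of its 240 → requirement met.
Supplier 26: unused.
Cost = 220×1.8 + 200×2.8 + 170×3.0 = 1466.

1466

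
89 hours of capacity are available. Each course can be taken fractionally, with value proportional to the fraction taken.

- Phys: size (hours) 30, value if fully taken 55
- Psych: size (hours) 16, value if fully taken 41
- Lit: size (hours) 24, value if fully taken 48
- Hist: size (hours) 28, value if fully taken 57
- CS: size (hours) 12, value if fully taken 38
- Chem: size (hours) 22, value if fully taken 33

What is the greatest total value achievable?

200.5

Rank by value-to-size ratio: CS 38/12≈3.17, Psych 41/16≈2.56, Hist 57/28≈2.04, Lit 48/24≈2, Phys 55/30≈1.83, Chem 33/22≈1.5.
All 12 hours of CS fit (value 38) → 77 remain.
Take all of Psych (16 hours, value 41) → 61 hours left.
Hist: take in full, 28 hours for value 57 → 33 left.
Take all of Lit (24 hours, value 48) → 9 hours left.
Only 9 hours remain; take 9/30 of Phys for value 55×9/30 = 16.5.
Total value = 200.5.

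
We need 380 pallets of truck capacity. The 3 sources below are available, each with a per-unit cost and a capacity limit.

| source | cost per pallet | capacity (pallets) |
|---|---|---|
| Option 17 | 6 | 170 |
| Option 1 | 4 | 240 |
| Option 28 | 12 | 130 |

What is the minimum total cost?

1800

Fill from the cheapest source first.
Option 1 at 4: take all 240 pallets → 140 still needed.
Option 17 at 6: take 140 of its 170 → requirement met.
Option 28: unused.
Cost = 240×4 + 140×6 = 1800.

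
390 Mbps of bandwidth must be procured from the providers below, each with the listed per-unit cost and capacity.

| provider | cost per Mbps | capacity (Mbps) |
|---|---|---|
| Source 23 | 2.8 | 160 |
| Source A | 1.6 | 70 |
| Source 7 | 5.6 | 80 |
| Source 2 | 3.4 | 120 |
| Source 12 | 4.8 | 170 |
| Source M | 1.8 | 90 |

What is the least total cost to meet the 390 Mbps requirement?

Fill from the cheapest provider first.
Source A at 1.6: take all 70 Mbps ; 320 still needed.
Take 90 from Source M at 1.8 ; need 230 more.
Source 23 at 2.8: take all 160 Mbps ; 70 still needed.
Source 2 (3.4): take the remaining 70 ; done.
Source 12, Source 7: unused.
Cost = 70×1.6 + 90×1.8 + 160×2.8 + 70×3.4 = 960.

960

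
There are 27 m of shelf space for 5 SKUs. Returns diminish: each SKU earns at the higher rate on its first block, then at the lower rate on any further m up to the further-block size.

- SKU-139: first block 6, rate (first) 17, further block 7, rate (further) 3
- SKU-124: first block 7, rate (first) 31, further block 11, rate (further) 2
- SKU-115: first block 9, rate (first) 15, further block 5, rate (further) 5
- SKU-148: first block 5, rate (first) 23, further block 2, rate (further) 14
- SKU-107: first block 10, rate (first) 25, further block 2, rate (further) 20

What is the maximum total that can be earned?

673

Treat each block as its own option and order by rate: SKU-124/T1 31 > SKU-107/T1 25 > SKU-148/T1 23 > SKU-107/T2 20 > SKU-139/T1 17 > SKU-115/T1 15 > SKU-148/T2 14 > SKU-115/T2 5 > SKU-139/T2 3 > SKU-124/T2 2.
SKU-124/T1 (31): +7 — 20 left.
Fill SKU-107 T1 block (10 at 25) — 10 left.
SKU-148/T1 (23): +5 — 5 left.
SKU-107/T2 (20): +2 — 3 left.
SKU-139/T1: +3 of 6 at 17; pool empty.
Total = 31×7 + 25×10 + 23×5 + 20×2 + 17×3 = 673.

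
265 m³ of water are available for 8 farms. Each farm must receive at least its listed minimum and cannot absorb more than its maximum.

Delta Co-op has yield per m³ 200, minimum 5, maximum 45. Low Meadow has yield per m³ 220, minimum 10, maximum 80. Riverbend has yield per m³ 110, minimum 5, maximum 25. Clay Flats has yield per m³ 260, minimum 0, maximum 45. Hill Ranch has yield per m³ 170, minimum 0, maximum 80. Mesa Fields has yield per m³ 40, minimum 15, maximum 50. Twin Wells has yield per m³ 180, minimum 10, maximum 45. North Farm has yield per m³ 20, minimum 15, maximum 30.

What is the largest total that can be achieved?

Meeting every minimum uses 5+10+5+0+0+15+10+15 = 60 m³, leaving 205.
Order the farms by yield per m³: Clay Flats 260 > Low Meadow 220 > Delta Co-op 200 > Twin Wells 180 > Hill Ranch 170 > Riverbend 110 > Mesa Fields 40 > North Farm 20.
Give Clay Flats 45 more to hit its cap of 45 ; 160 left.
Low Meadow takes 70 more to reach its cap of 80 ; 90 left.
Delta Co-op: +40 to 45 (cap) ; 50 left.
Twin Wells: +35 to 45 (cap) ; 15 left.
Hill Ranch: +15 (room for 80) → 15. Pool exhausted.
Total = 200×45 + 220×80 + 110×5 + 260×45 + 170×15 + 40×15 + 180×45 + 20×15 = 50400.

50400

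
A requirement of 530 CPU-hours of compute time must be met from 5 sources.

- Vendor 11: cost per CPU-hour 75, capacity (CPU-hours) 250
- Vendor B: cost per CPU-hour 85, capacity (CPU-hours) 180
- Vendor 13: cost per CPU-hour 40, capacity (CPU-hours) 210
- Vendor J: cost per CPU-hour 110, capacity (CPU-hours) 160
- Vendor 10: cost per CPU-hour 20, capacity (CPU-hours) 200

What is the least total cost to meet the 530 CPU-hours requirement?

Use sources in increasing cost order.
Take 200 from Vendor 10 at 20 → need 330 more.
Vendor 13 (40): use full 210 → 120 CPU-hours to go.
Vendor 11 (75): take the remaining 120 → done.
Vendor B, Vendor J: unused.
Cost = 200×20 + 210×40 + 120×75 = 21400.

21400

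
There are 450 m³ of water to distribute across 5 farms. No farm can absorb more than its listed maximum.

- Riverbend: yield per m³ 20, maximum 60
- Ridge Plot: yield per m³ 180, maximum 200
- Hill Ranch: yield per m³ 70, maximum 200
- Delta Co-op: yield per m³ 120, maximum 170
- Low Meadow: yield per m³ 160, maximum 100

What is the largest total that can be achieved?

Highest yield per m³ first: Ridge Plot 180 > Low Meadow 160 > Delta Co-op 120 > Hill Ranch 70 > Riverbend 20.
Ridge Plot: +200 to 200 (cap) — 250 left.
Low Meadow takes 100 to reach its cap of 100 — 150 left.
Delta Co-op has room for 170 but only 150 remain, so it gets 150.
Total = 180×200 + 120×150 + 160×100 = 70000.

70000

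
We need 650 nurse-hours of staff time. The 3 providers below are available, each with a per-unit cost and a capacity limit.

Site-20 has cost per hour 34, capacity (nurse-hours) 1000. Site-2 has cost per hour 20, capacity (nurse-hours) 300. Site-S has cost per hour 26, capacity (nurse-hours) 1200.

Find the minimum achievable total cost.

15100

Use providers in increasing cost order.
Take 300 from Site-2 at 20 ; need 350 more.
Site-S at 26: take 350 of its 1200 ; requirement met.
Site-20: unused.
Cost = 300×20 + 350×26 = 15100.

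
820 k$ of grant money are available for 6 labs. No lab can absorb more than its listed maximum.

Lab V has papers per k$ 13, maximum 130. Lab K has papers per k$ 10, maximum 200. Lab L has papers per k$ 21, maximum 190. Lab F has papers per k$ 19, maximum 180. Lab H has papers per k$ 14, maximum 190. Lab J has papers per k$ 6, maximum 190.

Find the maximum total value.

Rank by papers per k$: Lab L 21 > Lab F 19 > Lab H 14 > Lab V 13 > Lab K 10 > Lab J 6.
Give Lab L 190 to hit its cap of 190 ; 630 left.
Lab F takes 180 to reach its cap of 180 ; 450 left.
Lab H: +190 to 190 (cap) ; 260 left.
Give Lab V 130 to hit its cap of 130 ; 130 left.
Lab K: +130 (room for 200) → 130. Pool exhausted.
Total = 13×130 + 10×130 + 21×190 + 19×180 + 14×190 = 13060.

13060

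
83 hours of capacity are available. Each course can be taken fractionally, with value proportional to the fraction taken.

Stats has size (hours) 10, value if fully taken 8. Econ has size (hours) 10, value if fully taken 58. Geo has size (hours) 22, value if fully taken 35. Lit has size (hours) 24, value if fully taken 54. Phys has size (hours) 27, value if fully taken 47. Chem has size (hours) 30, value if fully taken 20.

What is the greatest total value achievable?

194

Sort by value density: Econ 58/10≈5.8, Lit 54/24≈2.25, Phys 47/27≈1.74, Geo 35/22≈1.59, Stats 8/10≈0.8, Chem 20/30≈0.667.
Econ: take in full, 10 hours for value 58 ; 73 left.
Take all of Lit (24 hours, value 54) ; 49 hours left.
All 27 hours of Phys fit (value 47) ; 22 remain.
All 22 hours of Geo fit (value 35) ; 0 remain.
Total value = 194.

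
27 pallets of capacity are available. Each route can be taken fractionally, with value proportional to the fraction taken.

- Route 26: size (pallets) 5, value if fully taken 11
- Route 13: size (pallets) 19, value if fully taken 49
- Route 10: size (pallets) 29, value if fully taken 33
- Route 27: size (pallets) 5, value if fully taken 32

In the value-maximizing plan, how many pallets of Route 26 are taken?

Rank by value-to-size ratio: Route 27 32/5≈6.4, Route 13 49/19≈2.58, Route 26 11/5≈2.2, Route 10 33/29≈1.14.
Take all of Route 27 (5 pallets, value 32) ; 22 pallets left.
Route 13: take in full, 19 pallets for value 49 ; 3 left.
Fill the last 3 pallets with part of Route 26: 3/5 of it earns 6.6.

3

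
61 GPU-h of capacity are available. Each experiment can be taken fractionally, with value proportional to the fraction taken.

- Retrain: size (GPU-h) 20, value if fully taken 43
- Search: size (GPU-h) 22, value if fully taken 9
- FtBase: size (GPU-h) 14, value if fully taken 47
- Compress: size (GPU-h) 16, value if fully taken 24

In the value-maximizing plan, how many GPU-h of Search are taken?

Best value per unit of size first: FtBase 47/14≈3.36, Retrain 43/20≈2.15, Compress 24/16≈1.5, Search 9/22≈0.409.
All 14 GPU-h of FtBase fit (value 47) → 47 remain.
Take all of Retrain (20 GPU-h, value 43) → 27 GPU-h left.
Take all of Compress (16 GPU-h, value 24) → 11 GPU-h left.
11 GPU-h left: a 11/22 share of Search gives 9×11/22 = 4.5.

11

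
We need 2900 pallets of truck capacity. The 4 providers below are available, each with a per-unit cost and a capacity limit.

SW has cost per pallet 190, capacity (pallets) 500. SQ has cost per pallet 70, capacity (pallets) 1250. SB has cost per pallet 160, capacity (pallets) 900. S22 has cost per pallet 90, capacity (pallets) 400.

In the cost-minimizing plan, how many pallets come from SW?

350

Use providers in increasing cost order.
SQ at 70: take all 1250 pallets — 1650 still needed.
S22 (90): use full 400 — 1250 pallets to go.
Take 900 from SB at 160 — need 350 more.
Take 350 from SW at 190 to finish.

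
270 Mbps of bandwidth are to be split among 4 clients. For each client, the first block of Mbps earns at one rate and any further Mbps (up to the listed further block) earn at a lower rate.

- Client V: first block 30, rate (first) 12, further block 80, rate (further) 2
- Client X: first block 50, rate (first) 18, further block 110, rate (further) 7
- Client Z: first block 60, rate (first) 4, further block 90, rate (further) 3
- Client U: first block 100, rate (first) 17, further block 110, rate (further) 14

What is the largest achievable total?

Rank every tier by rate: Client X/tier1 18 > Client U/tier1 17 > Client U/tier2 14 > Client V/tier1 12 > Client X/tier2 7 > Client Z/tier1 4 > Client Z/tier2 3 > Client V/tier2 2.
Client X tier1 at 18: fill all 50 — 220 left.
Fill Client U tier1 block (100 at 17) — 120 left.
Fill Client U tier2 block (110 at 14) — 10 left.
Client V/tier1: +10 of 30 at 12; pool empty.
Total = 18×50 + 17×100 + 14×110 + 12×10 = 4260.

4260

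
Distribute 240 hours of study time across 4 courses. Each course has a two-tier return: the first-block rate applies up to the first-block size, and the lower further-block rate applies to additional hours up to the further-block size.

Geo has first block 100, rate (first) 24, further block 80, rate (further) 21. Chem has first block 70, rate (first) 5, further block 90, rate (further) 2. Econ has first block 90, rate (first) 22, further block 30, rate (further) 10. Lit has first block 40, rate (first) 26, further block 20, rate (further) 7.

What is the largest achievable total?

Rank every tier by rate: Lit/T1 26 > Geo/T1 24 > Econ/T1 22 > Geo/T2 21 > Econ/T2 10 > Lit/T2 7 > Chem/T1 5 > Chem/T2 2.
Lit/T1 (26): +40 — 200 left.
Geo T1 at 24: fill all 100 — 100 left.
Fill Econ T1 block (90 at 22) — 10 left.
10 remain; put them into Geo T2 at 21.
Total = 26×40 + 24×100 + 22×90 + 21×10 = 5630.

5630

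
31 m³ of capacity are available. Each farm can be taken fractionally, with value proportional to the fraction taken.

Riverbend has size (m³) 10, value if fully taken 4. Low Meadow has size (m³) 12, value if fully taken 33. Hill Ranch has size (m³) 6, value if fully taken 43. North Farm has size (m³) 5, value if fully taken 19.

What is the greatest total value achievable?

Best value per unit of size first: Hill Ranch 43/6≈7.17, North Farm 19/5≈3.8, Low Meadow 33/12≈2.75, Riverbend 4/10≈0.4.
Take all of Hill Ranch (6 m³, value 43) ; 25 m³ left.
North Farm: take in full, 5 m³ for value 19 ; 20 left.
Take all of Low Meadow (12 m³, value 33) ; 8 m³ left.
8 m³ left: a 8/10 share of Riverbend gives 4×8/10 = 3.2.
Total value = 98.2.

98.2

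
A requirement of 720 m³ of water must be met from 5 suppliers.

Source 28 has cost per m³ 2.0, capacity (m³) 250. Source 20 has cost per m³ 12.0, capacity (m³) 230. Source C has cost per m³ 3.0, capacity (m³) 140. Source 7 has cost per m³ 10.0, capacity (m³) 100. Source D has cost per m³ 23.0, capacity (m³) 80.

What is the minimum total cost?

4680

Use suppliers in increasing cost order.
Take 250 from Source 28 at 2.0 ; need 470 more.
Take 140 from Source C at 3.0 ; need 330 more.
Source 7 (10.0): use full 100 ; 230 m³ to go.
Take 230 from Source 20 at 12.0 ; need 0 more.
Source D: unused.
Cost = 250×2.0 + 140×3.0 + 100×10.0 + 230×12.0 = 4680.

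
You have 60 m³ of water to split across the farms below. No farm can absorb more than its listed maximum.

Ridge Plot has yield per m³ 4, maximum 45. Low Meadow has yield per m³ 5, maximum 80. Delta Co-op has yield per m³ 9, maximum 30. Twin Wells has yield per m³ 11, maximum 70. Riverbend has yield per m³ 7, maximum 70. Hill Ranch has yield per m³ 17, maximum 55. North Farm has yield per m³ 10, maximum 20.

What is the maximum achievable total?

990

Order the farms by yield per m³: Hill Ranch 17 > Twin Wells 11 > North Farm 10 > Delta Co-op 9 > Riverbend 7 > Low Meadow 5 > Ridge Plot 4.
Hill Ranch takes 55 to reach its cap of 55 ; 5 left.
Only 5 left; Twin Wells takes them to reach 5.
Total = 11×5 + 17×55 = 990.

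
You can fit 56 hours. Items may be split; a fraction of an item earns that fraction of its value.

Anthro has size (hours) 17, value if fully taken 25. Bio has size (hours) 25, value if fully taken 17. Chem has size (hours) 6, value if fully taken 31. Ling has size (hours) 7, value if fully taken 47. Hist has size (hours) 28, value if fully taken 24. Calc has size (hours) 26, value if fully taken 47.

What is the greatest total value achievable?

Rank by value-to-size ratio: Ling 47/7≈6.71, Chem 31/6≈5.17, Calc 47/26≈1.81, Anthro 25/17≈1.47, Hist 24/28≈0.857, Bio 17/25≈0.68.
Take all of Ling (7 hours, value 47) — 49 hours left.
Chem: take in full, 6 hours for value 31 — 43 left.
Calc: take in full, 26 hours for value 47 — 17 left.
All 17 hours of Anthro fit (value 25) — 0 remain.
Total value = 150.

150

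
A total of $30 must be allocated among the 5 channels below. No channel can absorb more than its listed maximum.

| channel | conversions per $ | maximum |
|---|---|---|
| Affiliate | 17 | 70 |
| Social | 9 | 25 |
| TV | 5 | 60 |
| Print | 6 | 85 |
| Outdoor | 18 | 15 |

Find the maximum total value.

Order the channels by conversions per $: Outdoor 18 > Affiliate 17 > Social 9 > Print 6 > TV 5.
Give Outdoor 15 to hit its cap of 15 — 15 left.
Affiliate has room for 70 but only 15 remain, so it gets 15.
Total = 17×15 + 18×15 = 525.

525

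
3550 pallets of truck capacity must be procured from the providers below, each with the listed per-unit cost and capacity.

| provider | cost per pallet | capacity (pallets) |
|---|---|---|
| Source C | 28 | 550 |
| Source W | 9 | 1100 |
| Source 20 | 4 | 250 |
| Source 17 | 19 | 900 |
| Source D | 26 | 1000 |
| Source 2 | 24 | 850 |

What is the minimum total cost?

Fill from the cheapest provider first.
Take 250 from Source 20 at 4 ; need 3300 more.
Source W (9): use full 1100 ; 2200 pallets to go.
Take 900 from Source 17 at 19 ; need 1300 more.
Source 2 (24): use full 850 ; 450 pallets to go.
Source D (26): take the remaining 450 ; done.
Source C: unused.
Cost = 250×4 + 1100×9 + 900×19 + 850×24 + 450×26 = 60100.

60100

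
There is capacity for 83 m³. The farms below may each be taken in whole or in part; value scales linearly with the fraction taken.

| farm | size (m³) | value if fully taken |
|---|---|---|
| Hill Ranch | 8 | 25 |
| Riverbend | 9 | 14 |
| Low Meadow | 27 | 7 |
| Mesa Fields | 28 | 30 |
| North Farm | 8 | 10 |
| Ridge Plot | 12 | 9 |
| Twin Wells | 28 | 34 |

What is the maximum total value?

Rank by value-to-size ratio: Hill Ranch 25/8≈3.12, Riverbend 14/9≈1.56, North Farm 10/8≈1.25, Twin Wells 34/28≈1.21, Mesa Fields 30/28≈1.07, Ridge Plot 9/12≈0.75, Low Meadow 7/27≈0.259.
Take all of Hill Ranch (8 m³, value 25) → 75 m³ left.
Riverbend: take in full, 9 m³ for value 14 → 66 left.
All 8 m³ of North Farm fit (value 10) → 58 remain.
Twin Wells: take in full, 28 m³ for value 34 → 30 left.
All 28 m³ of Mesa Fields fit (value 30) → 2 remain.
Only 2 m³ remain; take 2/12 of Ridge Plot for value 9×2/12 = 1.5.
Total value = 114.5.

114.5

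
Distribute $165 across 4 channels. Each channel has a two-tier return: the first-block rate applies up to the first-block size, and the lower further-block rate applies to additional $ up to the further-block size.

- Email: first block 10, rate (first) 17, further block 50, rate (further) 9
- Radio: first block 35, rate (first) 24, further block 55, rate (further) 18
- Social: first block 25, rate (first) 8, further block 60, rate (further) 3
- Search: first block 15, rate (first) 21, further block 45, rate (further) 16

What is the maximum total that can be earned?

Order all 8 blocks by rate: Radio/tier1 24 > Search/tier1 21 > Radio/tier2 18 > Email/tier1 17 > Search/tier2 16 > Email/tier2 9 > Social/tier1 8 > Social/tier2 3.
Fill Radio tier1 block (35 at 24) ; 130 left.
Search/tier1 (21): +15 ; 115 left.
Fill Radio tier2 block (55 at 18) ; 60 left.
Email/tier1 (17): +10 ; 50 left.
Search/tier2 (16): +45 ; 5 left.
5 remain; put them into Email tier2 at 9.
Total = 24×35 + 21×15 + 18×55 + 17×10 + 16×45 + 9×5 = 3080.

3080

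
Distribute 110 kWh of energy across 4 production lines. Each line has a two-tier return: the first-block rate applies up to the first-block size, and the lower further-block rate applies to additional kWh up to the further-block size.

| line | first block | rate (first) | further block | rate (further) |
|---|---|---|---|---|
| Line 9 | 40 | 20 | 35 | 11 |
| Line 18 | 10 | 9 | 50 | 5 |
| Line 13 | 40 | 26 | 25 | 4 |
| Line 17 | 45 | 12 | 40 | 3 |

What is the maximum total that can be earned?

2200

Treat each block as its own option and order by rate: Line 13/T1 26 > Line 9/T1 20 > Line 17/T1 12 > Line 9/T2 11 > Line 18/T1 9 > Line 18/T2 5 > Line 13/T2 4 > Line 17/T2 3.
Line 13 T1 at 26: fill all 40 — 70 left.
Line 9/T1 (20): +40 — 30 left.
Line 17/T1: +30 of 45 at 12; pool empty.
Total = 26×40 + 20×40 + 12×30 = 2200.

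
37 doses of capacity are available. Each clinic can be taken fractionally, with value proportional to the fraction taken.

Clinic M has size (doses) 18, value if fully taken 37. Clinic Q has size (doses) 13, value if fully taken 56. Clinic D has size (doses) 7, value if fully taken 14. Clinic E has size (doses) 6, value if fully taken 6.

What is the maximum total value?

Best value per unit of size first: Clinic Q 56/13≈4.31, Clinic M 37/18≈2.06, Clinic D 14/7≈2, Clinic E 6/6≈1.
Clinic Q: take in full, 13 doses for value 56 → 24 left.
Take all of Clinic M (18 doses, value 37) → 6 doses left.
Only 6 doses remain; take 6/7 of Clinic D for value 14×6/7 = 12.
Total value = 105.

105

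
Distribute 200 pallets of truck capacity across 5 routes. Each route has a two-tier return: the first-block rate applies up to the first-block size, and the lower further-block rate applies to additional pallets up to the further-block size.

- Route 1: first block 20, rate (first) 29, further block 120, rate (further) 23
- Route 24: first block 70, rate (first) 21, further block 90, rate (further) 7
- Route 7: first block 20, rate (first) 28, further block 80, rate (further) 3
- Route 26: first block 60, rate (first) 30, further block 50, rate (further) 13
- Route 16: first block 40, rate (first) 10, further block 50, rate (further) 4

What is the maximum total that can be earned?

Order all 10 blocks by rate: Route 26/tier1 30 > Route 1/tier1 29 > Route 7/tier1 28 > Route 1/tier2 23 > Route 24/tier1 21 > Route 26/tier2 13 > Route 16/tier1 10 > Route 24/tier2 7 > Route 16/tier2 4 > Route 7/tier2 3.
Route 26 tier1 at 30: fill all 60 ; 140 left.
Route 1 tier1 at 29: fill all 20 ; 120 left.
Route 7/tier1 (28): +20 ; 100 left.
Route 1 tier2 at 23: only 100 left, fill 100.
Total = 30×60 + 29×20 + 28×20 + 23×100 = 5240.

5240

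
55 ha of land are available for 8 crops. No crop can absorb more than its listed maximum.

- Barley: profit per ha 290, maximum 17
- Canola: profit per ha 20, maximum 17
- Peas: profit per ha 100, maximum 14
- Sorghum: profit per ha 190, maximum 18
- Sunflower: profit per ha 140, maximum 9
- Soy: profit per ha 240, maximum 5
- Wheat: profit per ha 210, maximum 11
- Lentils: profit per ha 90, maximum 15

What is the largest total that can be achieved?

Highest profit per ha first: Barley 290 > Soy 240 > Wheat 210 > Sorghum 190 > Sunflower 140 > Peas 100 > Lentils 90 > Canola 20.
Give Barley 17 to hit its cap of 17 ; 38 left.
Give Soy 5 to hit its cap of 5 ; 33 left.
Wheat: +11 to 11 (cap) ; 22 left.
Give Sorghum 18 to hit its cap of 18 ; 4 left.
Sunflower: +4 (room for 9) → 4. Pool exhausted.
Total = 290×17 + 190×18 + 140×4 + 240×5 + 210×11 = 12420.

12420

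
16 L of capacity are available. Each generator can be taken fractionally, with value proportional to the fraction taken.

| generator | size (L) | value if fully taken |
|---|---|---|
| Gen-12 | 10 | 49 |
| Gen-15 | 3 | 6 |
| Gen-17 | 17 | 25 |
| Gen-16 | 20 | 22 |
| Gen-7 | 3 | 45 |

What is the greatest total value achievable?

Rank by value-to-size ratio: Gen-7 45/3≈15, Gen-12 49/10≈4.9, Gen-15 6/3≈2, Gen-17 25/17≈1.47, Gen-16 22/20≈1.1.
Take all of Gen-7 (3 L, value 45) — 13 L left.
All 10 L of Gen-12 fit (value 49) — 3 remain.
Gen-15: take in full, 3 L for value 6 — 0 left.
Total value = 100.

100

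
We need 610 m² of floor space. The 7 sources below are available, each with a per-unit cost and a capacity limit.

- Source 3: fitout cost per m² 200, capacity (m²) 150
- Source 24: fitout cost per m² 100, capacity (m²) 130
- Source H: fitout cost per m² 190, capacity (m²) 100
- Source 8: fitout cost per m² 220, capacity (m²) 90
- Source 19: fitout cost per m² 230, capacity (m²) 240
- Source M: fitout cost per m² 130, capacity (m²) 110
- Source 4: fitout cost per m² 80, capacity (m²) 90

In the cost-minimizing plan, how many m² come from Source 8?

Cheapest first:
Source 4 at 80: take all 90 m² → 520 still needed.
Take 130 from Source 24 at 100 → need 390 more.
Take 110 from Source M at 130 → need 280 more.
Source H at 190: take all 100 m² → 180 still needed.
Source 3 at 200: take all 150 m² → 30 still needed.
Source 8 (220): take the remaining 30 → done.
Source 19: unused.

30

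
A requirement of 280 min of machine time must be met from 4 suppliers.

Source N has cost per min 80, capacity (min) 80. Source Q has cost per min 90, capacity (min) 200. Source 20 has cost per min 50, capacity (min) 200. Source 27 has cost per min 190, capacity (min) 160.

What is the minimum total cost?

Use suppliers in increasing cost order.
Source 20 at 50: take all 200 min ; 80 still needed.
Source N (80): use full 80 ; 0 min to go.
Source Q, Source 27: unused.
Cost = 200×50 + 80×80 = 16400.

16400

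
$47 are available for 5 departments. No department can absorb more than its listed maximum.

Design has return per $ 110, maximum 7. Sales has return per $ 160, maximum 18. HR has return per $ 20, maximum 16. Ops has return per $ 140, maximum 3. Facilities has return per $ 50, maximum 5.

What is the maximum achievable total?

4600

Order the departments by return per $: Sales 160 > Ops 140 > Design 110 > Facilities 50 > HR 20.
Give Sales 18 to hit its cap of 18 — 29 left.
Give Ops 3 to hit its cap of 3 — 26 left.
Design takes 7 to reach its cap of 7 — 19 left.
Give Facilities 5 to hit its cap of 5 — 14 left.
HR: +14 (room for 16) → 14. Pool exhausted.
Total = 110×7 + 160×18 + 20×14 + 140×3 + 50×5 = 4600.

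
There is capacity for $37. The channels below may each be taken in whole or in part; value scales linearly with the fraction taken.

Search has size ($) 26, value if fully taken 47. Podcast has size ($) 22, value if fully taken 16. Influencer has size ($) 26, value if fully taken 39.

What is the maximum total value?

Best value per unit of size first: Search 47/26≈1.81, Influencer 39/26≈1.5, Podcast 16/22≈0.727.
Search: take in full, 26 $ for value 47 ; 11 left.
Fill the last 11 $ with part of Influencer: 11/26 of it earns 16.5.
Total value = 63.5.

63.5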